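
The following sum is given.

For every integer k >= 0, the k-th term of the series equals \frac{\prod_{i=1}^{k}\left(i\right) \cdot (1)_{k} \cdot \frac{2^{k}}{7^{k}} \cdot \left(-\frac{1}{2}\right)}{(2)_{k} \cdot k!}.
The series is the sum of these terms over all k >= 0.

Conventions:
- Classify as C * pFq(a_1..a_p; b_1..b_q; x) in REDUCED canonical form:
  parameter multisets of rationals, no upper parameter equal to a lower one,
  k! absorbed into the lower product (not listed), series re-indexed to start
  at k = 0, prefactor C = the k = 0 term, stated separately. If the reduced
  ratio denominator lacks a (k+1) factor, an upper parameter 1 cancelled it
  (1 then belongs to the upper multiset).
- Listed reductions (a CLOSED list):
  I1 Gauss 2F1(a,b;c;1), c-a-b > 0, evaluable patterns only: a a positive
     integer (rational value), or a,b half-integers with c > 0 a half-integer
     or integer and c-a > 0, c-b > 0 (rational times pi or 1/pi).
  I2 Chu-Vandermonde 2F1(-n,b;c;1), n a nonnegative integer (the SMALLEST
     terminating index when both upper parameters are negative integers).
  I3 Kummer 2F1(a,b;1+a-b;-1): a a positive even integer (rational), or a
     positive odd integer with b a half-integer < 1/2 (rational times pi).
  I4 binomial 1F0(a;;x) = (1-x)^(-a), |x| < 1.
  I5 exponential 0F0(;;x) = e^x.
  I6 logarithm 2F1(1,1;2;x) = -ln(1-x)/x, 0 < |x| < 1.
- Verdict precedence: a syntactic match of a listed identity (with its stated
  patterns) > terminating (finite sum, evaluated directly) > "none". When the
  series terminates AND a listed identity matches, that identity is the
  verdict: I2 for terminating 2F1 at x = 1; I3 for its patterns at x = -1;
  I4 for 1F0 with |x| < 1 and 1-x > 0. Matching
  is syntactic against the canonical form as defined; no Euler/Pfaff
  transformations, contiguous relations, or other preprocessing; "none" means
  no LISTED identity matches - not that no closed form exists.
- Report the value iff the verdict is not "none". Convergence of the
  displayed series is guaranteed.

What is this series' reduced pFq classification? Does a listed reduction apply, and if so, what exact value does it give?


This is -\frac{1}{2} * 2F1(1, 1; 2; \frac{2}{7}) in reduced canonical form. Verdict: logarithm (I6) applies (the logarithm: parameters (1,1;2), x = \frac{2}{7}). Exact value: \frac{7}{4} \cdot \ln\left(\frac{5}{7}\right).

Key step: x = \frac{2}{7} and the two geometric factors (prefactor -1/2) combine into one argument.
Term ratio: r(k) = \frac{2}{7} * (k+1) (k+1) / [(k+2) (k+1)] - rational in k. x = \frac{2}{7}; t_0 = -\frac{1}{2}; negate the roots.


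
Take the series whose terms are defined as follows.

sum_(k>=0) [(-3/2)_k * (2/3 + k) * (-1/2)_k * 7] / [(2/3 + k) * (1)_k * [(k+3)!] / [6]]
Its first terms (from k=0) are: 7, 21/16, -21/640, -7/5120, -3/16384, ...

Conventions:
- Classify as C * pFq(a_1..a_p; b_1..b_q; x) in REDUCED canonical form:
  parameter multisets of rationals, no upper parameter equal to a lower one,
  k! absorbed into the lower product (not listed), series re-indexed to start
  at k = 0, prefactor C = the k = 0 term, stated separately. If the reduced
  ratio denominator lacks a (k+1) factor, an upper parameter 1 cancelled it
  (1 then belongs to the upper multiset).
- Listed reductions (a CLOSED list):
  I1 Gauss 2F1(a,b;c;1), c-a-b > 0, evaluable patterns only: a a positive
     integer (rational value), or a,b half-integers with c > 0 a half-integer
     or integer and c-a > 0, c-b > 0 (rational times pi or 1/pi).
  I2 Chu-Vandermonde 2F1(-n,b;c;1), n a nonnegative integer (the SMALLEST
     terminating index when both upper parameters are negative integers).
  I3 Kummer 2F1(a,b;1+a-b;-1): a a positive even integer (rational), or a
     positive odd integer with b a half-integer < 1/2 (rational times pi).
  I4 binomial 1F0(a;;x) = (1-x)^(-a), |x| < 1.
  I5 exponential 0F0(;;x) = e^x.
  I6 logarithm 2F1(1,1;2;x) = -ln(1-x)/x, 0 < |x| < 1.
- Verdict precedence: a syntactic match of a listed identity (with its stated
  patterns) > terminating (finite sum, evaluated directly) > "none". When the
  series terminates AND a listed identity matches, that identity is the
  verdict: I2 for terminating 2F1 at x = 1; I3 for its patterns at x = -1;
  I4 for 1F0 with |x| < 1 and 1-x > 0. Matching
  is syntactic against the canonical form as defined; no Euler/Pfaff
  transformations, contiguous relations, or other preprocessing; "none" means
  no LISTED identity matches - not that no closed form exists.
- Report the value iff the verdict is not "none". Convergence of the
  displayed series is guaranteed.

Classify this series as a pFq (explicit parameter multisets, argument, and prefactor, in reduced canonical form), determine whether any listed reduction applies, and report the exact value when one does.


Canonical form: C = 7 times 2F1 with upper {-3/2, -1/2}, lower {4}, x = 1. Verdict at x = 1: Gauss's theorem I1 (half-integer case) matches (x = 1; upper {-3/2, -1/2} half-integers, c = 4 in the evaluable pattern). Hence: (8192/315) / pi.

Key step: from the first term 7: the denominator's factorial ratio (C = 7, x = 1) is a lower Pochhammer.
Consecutive-term ratio: r(k) = 1 * (k-3/2) (k-1/2) / [(k+4) (k+1)] ; factor over Q: parameters, x = 1, and C = 7.


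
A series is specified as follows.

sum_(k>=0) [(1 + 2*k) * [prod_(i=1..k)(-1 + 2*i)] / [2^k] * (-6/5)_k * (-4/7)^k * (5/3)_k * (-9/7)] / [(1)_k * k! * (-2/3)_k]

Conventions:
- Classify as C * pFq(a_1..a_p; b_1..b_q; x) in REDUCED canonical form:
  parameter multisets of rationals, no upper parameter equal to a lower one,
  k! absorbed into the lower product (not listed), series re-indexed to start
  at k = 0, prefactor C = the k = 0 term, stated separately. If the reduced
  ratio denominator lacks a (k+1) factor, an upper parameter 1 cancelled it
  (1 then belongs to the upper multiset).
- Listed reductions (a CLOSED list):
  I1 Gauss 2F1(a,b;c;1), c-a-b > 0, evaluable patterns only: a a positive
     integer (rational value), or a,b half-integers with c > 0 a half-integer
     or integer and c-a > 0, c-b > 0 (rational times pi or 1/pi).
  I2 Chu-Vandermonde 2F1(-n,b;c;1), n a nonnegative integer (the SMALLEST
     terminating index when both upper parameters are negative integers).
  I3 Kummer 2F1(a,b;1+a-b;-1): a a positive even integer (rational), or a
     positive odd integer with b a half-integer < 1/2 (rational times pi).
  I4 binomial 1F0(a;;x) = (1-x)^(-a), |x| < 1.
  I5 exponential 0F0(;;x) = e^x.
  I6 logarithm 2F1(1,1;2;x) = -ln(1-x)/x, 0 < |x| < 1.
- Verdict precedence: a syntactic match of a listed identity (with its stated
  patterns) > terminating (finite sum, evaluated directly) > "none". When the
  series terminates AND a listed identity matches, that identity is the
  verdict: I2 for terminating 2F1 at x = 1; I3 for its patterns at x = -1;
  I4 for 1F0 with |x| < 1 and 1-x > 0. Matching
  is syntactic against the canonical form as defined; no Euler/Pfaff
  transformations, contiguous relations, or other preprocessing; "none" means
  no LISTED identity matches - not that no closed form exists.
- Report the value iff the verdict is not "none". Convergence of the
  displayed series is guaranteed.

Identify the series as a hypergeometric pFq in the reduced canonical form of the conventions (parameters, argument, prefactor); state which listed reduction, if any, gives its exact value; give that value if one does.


Prefactor -9/7, argument -4/7: 3F2 with upper {-6/5, 3/2, 5/3} over lower {-2/3, 1}. Verdict: none (x = -4/7): each listed identity misses the multisets {-6/5, 3/2, 5/3} ; {-2/3, 1}.

Structural cue: t_0 being -9/7, the denominator's factorial ratio (prefactor -9/7) is a lower Pochhammer.
Consecutive-term ratio: r(k) = (-4/7) * (k-6/5) (k+3/2) (k+5/3) / [(k-2/3) (k+1) (k+1)] - poly over poly, x = (-4/7) from leading terms; C = -9/7 at k = 0.


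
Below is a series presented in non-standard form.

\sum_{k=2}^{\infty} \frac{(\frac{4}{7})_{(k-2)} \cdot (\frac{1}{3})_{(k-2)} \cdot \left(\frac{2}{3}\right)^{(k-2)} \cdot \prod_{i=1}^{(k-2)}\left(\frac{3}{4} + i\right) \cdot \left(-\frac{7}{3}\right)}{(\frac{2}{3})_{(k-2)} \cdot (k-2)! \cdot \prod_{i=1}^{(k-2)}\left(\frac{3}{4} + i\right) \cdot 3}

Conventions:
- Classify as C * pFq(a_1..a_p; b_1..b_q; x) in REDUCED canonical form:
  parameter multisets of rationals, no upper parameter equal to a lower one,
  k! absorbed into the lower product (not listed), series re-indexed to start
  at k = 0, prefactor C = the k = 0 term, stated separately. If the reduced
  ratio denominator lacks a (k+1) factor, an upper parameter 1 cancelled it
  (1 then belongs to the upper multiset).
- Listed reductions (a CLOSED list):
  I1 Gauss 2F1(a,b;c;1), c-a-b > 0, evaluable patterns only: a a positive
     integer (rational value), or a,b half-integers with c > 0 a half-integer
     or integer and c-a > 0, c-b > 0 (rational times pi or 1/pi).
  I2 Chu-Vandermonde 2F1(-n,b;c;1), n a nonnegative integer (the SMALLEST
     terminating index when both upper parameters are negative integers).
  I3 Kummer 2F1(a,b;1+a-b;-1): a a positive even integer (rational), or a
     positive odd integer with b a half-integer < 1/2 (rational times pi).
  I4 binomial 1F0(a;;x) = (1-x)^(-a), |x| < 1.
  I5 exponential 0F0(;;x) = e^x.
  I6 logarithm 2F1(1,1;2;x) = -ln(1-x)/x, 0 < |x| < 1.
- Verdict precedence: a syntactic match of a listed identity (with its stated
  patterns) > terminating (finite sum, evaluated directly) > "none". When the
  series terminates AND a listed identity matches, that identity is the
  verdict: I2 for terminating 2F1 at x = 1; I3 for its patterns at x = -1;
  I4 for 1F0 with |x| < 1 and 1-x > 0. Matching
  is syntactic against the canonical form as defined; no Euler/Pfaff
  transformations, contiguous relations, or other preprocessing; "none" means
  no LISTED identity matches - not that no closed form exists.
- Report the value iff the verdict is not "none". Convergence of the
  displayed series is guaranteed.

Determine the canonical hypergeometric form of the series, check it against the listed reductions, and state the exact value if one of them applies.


The series (x = \frac{2}{3}) is 2F1: upper {\frac{1}{3}, \frac{4}{7}}, lower {\frac{2}{3}}, prefactor -\frac{7}{9}. Verdict: none. A 2F1 with upper {\frac{1}{3}, \frac{4}{7}} fits none of I1-I6 at x = \frac{2}{3}; the sum runs forever.

The tell: x = \frac{2}{3} and the lower running product (C = -7/9) is a rising factorial.
Term ratio: r(k) = \frac{2}{3} * (k+\frac{1}{3}) (k+\frac{4}{7}) / [(k+\frac{2}{3}) (k+1)] - rational; roots negated = parameters, x = \frac{2}{3}, C = -\frac{7}{9}.


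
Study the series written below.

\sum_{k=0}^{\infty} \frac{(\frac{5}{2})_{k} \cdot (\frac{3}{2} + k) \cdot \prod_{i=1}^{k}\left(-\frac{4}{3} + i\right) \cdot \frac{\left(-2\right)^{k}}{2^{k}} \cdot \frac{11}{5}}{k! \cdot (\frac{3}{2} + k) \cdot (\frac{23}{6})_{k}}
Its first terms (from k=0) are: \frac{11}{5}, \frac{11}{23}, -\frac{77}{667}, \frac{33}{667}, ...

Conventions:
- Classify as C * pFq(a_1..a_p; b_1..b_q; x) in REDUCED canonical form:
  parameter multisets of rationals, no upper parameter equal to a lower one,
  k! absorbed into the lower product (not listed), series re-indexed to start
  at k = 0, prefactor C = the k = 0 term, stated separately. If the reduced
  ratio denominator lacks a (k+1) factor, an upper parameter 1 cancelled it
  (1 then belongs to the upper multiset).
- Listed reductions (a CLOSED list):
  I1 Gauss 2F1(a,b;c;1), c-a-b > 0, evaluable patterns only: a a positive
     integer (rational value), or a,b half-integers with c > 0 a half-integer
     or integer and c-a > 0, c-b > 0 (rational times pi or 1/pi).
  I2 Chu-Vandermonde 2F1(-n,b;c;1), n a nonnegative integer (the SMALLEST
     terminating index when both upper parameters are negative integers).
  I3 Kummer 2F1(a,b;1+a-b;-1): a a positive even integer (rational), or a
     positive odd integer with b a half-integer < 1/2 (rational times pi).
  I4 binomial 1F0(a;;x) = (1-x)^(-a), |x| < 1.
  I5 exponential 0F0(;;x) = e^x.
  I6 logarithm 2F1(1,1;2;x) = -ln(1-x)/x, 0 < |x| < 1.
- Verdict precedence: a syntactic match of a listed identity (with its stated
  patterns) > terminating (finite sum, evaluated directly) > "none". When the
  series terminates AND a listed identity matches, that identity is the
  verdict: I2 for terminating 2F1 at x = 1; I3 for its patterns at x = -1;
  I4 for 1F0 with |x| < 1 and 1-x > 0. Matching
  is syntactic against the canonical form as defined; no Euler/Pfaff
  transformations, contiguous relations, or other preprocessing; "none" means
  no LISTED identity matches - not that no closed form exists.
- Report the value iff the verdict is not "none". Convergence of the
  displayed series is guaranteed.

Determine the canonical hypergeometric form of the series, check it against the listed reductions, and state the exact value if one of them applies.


Canonical form: C = \frac{11}{5} times 2F1 with upper {-\frac{1}{3}, \frac{5}{2}}, lower {\frac{23}{6}}, x = -1. Verdict: none here - no I1-I6 shape fits x = -1 with lower {\frac{23}{6}}.

Key observation: from the first term \frac{11}{5}: the two k-th powers (C = 11/5) combine into one argument.
Term ratio: r(k) = -1 * (k-\frac{1}{3}) (k+\frac{5}{2}) / [(k+\frac{23}{6}) (k+1)] - rational in k. x = -1; t_0 = \frac{11}{5}; negate the roots.


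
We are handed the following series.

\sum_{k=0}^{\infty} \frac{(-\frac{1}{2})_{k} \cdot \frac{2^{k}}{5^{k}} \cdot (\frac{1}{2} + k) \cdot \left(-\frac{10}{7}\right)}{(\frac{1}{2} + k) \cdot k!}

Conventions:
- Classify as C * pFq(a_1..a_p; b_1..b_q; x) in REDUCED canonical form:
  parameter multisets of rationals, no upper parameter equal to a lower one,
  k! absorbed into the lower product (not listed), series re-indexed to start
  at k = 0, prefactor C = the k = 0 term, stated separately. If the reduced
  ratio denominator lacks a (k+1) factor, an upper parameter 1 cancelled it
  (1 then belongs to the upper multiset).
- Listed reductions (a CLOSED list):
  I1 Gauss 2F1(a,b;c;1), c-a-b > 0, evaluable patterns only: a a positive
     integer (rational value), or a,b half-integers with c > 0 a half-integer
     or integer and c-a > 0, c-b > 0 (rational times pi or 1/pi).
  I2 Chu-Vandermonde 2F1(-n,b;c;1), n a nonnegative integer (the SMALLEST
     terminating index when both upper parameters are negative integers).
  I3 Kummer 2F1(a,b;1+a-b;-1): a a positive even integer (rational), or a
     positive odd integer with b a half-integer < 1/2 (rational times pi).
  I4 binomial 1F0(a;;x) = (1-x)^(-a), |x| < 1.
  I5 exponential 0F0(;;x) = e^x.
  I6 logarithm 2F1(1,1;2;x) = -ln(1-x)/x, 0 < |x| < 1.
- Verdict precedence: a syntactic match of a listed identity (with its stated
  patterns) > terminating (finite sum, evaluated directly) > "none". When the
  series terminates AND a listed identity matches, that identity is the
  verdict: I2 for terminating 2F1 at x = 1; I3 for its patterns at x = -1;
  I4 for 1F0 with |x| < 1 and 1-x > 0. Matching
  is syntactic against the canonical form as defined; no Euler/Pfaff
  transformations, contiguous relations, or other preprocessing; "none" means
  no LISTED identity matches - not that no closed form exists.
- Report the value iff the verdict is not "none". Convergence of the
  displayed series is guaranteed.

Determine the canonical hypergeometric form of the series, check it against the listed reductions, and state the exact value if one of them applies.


Prefactor -\frac{10}{7}, argument \frac{2}{5}: 1F0 with upper {-\frac{1}{2}} over lower {-}. Verdict: the I4 binomial reduction fires (the 1F0 binomial series: exponent 1/2, x = \frac{2}{5}). Value: \left(-\frac{10}{7}\right) \cdot \left(\frac{3}{5}\right)^{\frac{1}{2}}.

Key step: t_0 being -\frac{10}{7}, k + 1/2 divides numerator and denominator alike; prefactor -10/7 after cancelling.
Ratio: r(k) = \frac{2}{5} * (k-\frac{1}{2}) / [(k+1)] - poly over poly, x = \frac{2}{5} from leading terms; C = -\frac{10}{7} at k = 0.


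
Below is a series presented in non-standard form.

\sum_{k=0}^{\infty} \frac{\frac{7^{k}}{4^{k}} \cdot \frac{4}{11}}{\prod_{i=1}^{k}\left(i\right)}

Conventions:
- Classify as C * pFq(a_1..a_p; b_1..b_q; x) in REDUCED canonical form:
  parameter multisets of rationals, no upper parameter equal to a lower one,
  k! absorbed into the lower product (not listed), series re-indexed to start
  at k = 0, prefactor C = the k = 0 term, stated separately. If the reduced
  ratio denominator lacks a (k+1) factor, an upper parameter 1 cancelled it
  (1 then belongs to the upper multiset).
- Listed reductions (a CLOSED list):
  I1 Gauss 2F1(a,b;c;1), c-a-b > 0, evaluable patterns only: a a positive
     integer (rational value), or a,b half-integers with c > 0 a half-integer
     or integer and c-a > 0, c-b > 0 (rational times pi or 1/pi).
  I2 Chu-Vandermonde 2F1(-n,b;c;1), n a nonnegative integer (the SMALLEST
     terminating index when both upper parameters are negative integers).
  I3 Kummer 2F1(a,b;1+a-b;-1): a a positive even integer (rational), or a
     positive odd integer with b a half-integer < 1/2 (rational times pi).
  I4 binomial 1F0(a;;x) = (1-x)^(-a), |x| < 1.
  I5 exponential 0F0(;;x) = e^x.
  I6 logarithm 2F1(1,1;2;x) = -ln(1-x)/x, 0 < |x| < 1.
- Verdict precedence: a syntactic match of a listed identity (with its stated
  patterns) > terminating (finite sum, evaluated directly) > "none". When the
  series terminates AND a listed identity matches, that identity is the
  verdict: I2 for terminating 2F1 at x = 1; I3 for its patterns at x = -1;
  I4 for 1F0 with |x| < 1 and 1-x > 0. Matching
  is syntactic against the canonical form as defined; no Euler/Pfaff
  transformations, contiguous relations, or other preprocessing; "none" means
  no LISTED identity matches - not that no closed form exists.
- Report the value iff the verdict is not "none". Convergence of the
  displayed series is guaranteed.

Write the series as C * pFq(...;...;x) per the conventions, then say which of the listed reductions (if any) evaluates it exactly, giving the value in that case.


The series (x = \frac{7}{4}) is 0F0: upper {-}, lower {-}, prefactor \frac{4}{11}. Verdict: the I5 exponential reduction matches (the 0F0 exponential series at x = \frac{7}{4}). Its exact value is \frac{4}{11} \cdot e^{\frac{7}{4}}.

Key step: from the first term \frac{4}{11}: the product of the first k integers (C = 4/11) is k!.
Step ratio: r(k) = \frac{7}{4} * 1 / [(k+1)] - rational in k, leading ratio \frac{7}{4}; with t_0 = \frac{4}{11}, classification follows.


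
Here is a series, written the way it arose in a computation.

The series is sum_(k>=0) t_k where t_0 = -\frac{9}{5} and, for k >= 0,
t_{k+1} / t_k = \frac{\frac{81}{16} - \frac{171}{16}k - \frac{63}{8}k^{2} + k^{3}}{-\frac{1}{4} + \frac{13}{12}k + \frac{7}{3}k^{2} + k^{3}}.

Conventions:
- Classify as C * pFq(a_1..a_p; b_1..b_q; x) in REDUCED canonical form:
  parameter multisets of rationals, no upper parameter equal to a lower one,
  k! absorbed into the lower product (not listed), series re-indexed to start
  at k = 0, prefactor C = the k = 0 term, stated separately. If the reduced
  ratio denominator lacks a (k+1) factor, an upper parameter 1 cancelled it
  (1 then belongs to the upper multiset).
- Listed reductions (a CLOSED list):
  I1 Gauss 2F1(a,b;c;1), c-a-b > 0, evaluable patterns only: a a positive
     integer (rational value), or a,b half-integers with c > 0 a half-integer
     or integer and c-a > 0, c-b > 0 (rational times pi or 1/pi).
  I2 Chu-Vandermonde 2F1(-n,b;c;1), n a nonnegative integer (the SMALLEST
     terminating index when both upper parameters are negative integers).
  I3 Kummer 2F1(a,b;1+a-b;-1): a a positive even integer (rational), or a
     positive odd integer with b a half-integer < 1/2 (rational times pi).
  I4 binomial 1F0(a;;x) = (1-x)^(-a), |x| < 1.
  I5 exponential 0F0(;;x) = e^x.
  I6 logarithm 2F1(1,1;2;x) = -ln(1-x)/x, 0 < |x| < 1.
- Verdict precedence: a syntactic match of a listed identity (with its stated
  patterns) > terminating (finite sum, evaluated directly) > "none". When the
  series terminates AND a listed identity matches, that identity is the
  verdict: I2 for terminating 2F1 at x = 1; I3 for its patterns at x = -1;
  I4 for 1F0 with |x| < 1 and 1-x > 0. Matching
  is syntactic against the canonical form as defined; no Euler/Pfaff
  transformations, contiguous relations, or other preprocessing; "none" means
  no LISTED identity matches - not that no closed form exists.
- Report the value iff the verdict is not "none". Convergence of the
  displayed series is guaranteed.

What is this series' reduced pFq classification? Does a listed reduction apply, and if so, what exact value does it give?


x = 1 here; the reduced form reads 2F1, upper {-9, -\frac{3}{8}}, lower {-\frac{1}{6}}, C = -\frac{9}{5}. Verdict (x = 1): Vandermonde's identity (I2) applies (terminating 2F1 at x = 1 with n = 9, b = -3/8, c = -\frac{1}{6}). Sum: \frac{1223230651065}{197514231808}.

The tell: from the first term -\frac{9}{5}: cancel k + 3/2 from the displayed ratio first; then C = -9/5.
Step ratio: r(k) = 1 * (k-9) (k-\frac{3}{8}) / [(k-\frac{1}{6}) (k+1)] - poly over poly, x = 1 from leading terms; C = -\frac{9}{5} at k = 0.


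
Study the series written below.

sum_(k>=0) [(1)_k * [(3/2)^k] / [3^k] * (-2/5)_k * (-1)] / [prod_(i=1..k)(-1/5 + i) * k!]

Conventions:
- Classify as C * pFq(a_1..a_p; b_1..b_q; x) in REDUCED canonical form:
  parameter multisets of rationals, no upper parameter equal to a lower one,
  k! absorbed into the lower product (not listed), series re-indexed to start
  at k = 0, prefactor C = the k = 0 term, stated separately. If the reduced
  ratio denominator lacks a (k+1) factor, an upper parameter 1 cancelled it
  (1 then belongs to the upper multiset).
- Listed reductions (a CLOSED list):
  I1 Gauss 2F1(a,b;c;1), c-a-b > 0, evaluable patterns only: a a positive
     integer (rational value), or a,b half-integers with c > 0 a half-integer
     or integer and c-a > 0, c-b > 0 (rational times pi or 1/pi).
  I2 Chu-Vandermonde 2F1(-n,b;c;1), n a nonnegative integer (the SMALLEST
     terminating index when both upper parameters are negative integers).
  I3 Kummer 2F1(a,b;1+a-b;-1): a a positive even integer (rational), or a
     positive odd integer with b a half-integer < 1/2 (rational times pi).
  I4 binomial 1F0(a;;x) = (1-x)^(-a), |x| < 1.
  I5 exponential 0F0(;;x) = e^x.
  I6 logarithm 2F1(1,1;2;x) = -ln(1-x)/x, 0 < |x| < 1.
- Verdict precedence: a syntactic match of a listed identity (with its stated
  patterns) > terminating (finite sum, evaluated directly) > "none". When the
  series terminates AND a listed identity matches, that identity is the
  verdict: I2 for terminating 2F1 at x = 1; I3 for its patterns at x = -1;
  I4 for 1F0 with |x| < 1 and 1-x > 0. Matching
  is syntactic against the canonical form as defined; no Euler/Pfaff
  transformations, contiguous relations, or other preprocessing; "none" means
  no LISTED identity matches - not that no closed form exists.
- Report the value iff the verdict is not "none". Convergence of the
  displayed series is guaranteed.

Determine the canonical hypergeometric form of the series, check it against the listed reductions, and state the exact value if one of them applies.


Reduced: x = 1/2, 2F1, upper = {-2/5, 1}, lower = {4/5}, C = -1. Verdict: none - at argument 1/2 the multisets {-2/5, 1} ; {4/5} match no listed identity.

The tell: x = (1/2) and the two k-th powers (C = -1, x = 1/2) combine into one argument.
Consecutive-term ratio: r(k) = (1/2) * (k-2/5) (k+1) / [(k+4/5) (k+1)] - rational; roots negated = parameters, x = (1/2), C = -1.


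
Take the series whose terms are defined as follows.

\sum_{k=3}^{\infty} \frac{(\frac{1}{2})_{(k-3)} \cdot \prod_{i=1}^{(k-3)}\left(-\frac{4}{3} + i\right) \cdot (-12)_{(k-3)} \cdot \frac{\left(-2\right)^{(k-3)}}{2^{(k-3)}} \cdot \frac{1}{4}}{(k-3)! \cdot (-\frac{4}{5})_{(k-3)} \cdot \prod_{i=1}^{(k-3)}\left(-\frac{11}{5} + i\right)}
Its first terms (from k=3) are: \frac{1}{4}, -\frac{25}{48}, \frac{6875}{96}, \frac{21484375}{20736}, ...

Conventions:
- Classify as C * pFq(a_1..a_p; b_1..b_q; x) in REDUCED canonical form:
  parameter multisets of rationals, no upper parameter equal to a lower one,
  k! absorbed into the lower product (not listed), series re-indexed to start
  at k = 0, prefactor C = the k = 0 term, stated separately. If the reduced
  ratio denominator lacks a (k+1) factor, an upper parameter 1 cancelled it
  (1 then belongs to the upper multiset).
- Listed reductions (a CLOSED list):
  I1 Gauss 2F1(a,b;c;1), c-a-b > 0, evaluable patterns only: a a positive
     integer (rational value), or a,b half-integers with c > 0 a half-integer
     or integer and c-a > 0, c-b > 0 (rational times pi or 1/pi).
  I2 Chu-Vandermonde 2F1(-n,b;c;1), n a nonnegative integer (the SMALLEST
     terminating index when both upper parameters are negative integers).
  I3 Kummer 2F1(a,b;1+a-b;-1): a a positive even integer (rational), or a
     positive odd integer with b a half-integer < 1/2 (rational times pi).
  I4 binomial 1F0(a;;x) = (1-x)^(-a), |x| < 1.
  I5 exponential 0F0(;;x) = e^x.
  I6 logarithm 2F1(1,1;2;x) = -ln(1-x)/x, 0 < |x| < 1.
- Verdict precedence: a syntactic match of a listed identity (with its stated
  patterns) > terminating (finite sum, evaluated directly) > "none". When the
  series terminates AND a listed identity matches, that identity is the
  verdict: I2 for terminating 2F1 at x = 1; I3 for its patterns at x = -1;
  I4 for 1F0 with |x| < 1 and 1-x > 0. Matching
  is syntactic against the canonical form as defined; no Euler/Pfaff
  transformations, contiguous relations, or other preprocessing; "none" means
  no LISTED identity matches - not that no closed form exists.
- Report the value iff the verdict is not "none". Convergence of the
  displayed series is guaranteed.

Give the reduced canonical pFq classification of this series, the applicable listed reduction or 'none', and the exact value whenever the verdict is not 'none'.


At argument -1: a 3F2 with upper {-12, -\frac{1}{3}, \frac{1}{2}}, lower {-\frac{6}{5}, -\frac{4}{5}}, scaled by C = \frac{1}{4}. Verdict: terminating. (-12)_k vanishes past k = 12, leaving a 13-term sum, computed directly. Sum: \frac{1638499089059374228681545169}{10621269181821276389376}.

Key observation: t_0 = \frac{1}{4} here, and the running product (C = 1/4) telescopes to a rising factorial.
Term ratio: r(k) = -1 * (k-12) (k-\frac{1}{3}) (k+\frac{1}{2}) / [(k-\frac{6}{5}) (k-\frac{4}{5}) (k+1)] - rational; roots negated = parameters, x = -1, C = \frac{1}{4}.


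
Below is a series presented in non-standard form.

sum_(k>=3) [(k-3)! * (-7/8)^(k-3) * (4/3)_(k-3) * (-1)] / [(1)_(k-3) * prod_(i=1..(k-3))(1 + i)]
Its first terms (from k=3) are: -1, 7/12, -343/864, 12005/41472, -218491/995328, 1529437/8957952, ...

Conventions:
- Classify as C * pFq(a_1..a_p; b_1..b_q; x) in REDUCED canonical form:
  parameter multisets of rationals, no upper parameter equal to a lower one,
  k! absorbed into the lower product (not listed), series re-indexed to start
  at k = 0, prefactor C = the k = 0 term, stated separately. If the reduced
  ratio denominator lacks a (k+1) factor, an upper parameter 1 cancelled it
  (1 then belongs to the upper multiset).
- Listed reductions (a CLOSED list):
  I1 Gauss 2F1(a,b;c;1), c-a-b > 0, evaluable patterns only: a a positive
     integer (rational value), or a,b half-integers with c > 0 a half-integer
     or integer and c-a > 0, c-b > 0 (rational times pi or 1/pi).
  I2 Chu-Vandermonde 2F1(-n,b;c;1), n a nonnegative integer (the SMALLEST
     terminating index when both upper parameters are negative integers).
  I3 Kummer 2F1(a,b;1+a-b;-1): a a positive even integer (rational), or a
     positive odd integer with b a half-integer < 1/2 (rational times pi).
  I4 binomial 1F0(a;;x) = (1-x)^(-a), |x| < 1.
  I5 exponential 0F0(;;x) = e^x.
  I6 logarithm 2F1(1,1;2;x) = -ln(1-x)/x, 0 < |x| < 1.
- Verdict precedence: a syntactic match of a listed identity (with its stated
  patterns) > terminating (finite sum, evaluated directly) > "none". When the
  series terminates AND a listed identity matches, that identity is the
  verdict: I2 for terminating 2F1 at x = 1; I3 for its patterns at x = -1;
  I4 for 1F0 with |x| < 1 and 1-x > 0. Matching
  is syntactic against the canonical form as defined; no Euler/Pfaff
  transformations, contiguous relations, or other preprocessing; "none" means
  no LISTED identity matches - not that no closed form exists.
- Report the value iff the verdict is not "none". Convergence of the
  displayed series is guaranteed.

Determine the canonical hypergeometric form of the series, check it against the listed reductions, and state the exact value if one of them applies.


At argument -7/8: a 2F1 with upper {1, 4/3}, lower {2}, scaled by C = -1. Verdict: none - this 2F1 at x = -7/8 matches no listed pattern, and upper {1, 4/3} holds no stopper.

First insight: t_0 being -1, (1)_k (prefactor -1) is k! itself.
Consecutive-term ratio: r(k) = (-7/8) * (k+1) (k+4/3) / [(k+2) (k+1)] ; factor over Q: parameters, x = (-7/8), and C = -1.


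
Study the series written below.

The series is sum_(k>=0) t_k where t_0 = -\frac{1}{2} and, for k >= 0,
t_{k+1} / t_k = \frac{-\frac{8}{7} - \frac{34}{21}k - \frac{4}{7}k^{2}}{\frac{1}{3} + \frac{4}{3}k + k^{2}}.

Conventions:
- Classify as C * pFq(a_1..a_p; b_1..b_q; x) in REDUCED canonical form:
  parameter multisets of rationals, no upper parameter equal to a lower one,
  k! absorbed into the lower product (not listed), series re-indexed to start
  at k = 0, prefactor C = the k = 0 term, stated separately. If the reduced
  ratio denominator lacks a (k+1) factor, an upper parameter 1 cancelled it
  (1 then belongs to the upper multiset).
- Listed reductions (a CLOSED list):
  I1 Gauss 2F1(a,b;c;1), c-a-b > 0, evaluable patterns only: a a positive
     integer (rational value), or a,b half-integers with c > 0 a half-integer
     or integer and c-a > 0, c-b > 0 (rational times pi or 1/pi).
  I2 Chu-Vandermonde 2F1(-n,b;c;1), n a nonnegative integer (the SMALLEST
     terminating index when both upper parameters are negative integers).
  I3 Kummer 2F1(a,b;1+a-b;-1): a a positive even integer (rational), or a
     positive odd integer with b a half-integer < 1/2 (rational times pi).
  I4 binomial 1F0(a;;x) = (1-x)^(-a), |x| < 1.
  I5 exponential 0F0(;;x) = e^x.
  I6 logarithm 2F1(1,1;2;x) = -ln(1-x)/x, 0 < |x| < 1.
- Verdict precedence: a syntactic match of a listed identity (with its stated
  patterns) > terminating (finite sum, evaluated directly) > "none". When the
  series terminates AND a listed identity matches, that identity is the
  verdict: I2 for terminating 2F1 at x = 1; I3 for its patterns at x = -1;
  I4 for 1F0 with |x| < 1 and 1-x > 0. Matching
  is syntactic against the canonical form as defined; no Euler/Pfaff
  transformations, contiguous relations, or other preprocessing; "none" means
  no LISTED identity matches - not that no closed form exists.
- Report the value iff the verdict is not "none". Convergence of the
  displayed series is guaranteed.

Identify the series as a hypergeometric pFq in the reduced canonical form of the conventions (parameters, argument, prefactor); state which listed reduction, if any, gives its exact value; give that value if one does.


Prefactor -\frac{1}{2}, argument -\frac{4}{7}: 2F1 with upper {\frac{4}{3}, \frac{3}{2}} over lower {\frac{1}{3}}. Verdict: none. Every listed pattern misses the 2F1 form at -\frac{4}{7}, upper {\frac{4}{3}, \frac{3}{2}}.

Key observation: from the first term -\frac{1}{2}: roots of the ratio polynomials (prefactor -1/2) are the negated parameters.
Consecutive-term ratio: r(k) = -\frac{4}{7} * (k+\frac{4}{3}) (k+\frac{3}{2}) / [(k+\frac{1}{3}) (k+1)] - poly over poly, x = -\frac{4}{7} from leading terms; C = -\frac{1}{2} at k = 0.


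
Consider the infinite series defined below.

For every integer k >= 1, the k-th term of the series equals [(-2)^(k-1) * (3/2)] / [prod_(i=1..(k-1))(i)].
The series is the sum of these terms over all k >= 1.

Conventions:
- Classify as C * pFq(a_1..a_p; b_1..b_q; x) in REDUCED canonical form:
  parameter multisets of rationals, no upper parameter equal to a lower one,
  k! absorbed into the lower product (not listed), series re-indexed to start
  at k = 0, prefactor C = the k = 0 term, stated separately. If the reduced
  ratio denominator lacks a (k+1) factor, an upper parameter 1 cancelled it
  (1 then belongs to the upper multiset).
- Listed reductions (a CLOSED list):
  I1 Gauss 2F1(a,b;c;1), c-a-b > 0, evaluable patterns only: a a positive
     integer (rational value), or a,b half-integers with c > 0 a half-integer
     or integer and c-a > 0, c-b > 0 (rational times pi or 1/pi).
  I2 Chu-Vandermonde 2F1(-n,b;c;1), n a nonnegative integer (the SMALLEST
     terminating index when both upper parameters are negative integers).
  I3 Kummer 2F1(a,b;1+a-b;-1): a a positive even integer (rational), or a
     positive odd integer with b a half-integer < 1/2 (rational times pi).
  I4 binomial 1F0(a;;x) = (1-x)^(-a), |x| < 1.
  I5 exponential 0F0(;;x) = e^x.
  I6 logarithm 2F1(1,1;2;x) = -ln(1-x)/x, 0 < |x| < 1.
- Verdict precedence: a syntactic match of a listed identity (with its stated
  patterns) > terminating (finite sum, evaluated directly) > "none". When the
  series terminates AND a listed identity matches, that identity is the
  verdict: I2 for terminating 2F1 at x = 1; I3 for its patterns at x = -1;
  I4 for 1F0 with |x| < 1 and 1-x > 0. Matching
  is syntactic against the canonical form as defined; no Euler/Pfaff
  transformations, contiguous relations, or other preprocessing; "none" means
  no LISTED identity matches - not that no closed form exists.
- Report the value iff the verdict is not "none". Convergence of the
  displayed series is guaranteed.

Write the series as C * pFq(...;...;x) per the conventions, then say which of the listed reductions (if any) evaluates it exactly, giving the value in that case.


Classification (C = 3/2): 0F0 with upper {-}, lower {-}, argument x = -2. Verdict: exponential (I5) matches (the 0F0 exponential series at x = -2). Value: (3/2) * e^(-2).

Key observation: t_0 being 3/2, the product of the first k integers (prefactor 3/2) is k!.
Consecutive-term ratio: r(k) = (-2) * 1 / [(k+1)] - rational; roots negated = parameters, x = (-2), C = 3/2.


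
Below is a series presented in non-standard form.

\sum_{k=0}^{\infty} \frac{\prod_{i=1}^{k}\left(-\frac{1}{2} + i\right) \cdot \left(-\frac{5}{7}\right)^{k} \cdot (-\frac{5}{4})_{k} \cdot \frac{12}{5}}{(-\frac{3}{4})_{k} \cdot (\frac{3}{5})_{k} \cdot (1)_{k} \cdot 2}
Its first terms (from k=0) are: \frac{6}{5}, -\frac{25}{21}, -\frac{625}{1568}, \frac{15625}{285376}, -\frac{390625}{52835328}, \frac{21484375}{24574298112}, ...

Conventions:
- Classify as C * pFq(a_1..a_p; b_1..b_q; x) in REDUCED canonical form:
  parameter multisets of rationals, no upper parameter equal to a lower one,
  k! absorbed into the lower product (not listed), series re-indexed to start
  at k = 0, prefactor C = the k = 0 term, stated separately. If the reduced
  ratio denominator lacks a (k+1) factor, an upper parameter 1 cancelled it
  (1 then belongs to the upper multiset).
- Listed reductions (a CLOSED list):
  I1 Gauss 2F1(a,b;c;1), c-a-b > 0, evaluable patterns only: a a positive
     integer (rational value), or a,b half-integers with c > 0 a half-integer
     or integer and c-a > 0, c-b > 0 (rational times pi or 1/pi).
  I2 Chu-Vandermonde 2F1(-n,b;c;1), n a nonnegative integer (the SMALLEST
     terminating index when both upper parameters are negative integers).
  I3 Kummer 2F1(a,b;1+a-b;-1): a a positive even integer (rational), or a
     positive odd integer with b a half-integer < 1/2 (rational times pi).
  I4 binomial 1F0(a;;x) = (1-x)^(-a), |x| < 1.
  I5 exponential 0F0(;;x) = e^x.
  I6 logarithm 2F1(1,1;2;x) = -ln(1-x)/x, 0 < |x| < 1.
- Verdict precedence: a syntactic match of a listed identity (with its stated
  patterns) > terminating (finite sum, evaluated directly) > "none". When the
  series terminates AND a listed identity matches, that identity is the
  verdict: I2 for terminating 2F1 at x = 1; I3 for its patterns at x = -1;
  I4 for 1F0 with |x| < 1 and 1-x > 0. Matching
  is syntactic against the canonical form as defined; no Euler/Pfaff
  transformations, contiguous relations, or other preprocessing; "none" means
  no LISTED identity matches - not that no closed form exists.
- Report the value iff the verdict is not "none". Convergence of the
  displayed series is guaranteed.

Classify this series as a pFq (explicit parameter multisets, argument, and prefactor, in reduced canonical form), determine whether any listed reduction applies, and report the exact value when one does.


Prefactor \frac{6}{5}, argument -\frac{5}{7}: 2F2 with upper {-\frac{5}{4}, \frac{1}{2}} over lower {-\frac{3}{4}, \frac{3}{5}}. Verdict: none - this 2F2 at x = -\frac{5}{7} matches no listed pattern, and upper {-\frac{5}{4}, \frac{1}{2}} holds no stopper.

Key step: t_0 = \frac{6}{5} here, and the constant factors (C = 6/5, x = -5/7) combine into one prefactor.
Term ratio: r(k) = -\frac{5}{7} * (k-\frac{5}{4}) (k+\frac{1}{2}) / [(k-\frac{3}{4}) (k+\frac{3}{5}) (k+1)] ; factor over Q: parameters, x = -\frac{5}{7}, and C = \frac{6}{5}.


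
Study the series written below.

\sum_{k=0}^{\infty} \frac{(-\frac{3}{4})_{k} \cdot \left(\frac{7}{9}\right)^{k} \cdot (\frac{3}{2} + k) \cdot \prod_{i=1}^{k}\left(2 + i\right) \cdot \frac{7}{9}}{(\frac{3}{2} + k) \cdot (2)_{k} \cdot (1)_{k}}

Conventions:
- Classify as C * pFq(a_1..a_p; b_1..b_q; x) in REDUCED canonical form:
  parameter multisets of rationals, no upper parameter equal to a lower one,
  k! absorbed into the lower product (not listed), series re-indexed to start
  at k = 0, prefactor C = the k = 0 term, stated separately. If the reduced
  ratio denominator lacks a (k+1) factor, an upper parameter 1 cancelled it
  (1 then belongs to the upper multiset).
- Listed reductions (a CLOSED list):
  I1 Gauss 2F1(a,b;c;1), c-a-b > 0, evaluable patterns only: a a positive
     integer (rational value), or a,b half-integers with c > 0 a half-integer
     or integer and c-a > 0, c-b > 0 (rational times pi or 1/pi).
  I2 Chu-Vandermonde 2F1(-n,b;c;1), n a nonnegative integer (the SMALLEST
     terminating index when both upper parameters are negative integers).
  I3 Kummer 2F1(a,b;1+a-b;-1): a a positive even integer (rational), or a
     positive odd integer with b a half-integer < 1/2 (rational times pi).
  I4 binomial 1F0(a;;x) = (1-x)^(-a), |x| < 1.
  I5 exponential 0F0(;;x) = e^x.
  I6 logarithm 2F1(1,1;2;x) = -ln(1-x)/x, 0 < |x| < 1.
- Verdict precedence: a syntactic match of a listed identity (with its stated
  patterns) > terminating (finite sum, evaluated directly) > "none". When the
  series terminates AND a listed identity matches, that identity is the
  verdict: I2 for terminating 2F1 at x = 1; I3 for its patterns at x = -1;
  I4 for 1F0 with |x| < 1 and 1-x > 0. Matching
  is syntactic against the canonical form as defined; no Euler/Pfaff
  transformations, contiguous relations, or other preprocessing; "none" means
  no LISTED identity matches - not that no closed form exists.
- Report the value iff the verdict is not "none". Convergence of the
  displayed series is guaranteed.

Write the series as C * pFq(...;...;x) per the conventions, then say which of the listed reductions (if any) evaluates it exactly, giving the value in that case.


The series (x = \frac{7}{9}) is 2F1: upper {-\frac{3}{4}, 3}, lower {2}, prefactor \frac{7}{9}. Verdict: none. Every listed pattern misses the 2F1 form at \frac{7}{9}, upper {-\frac{3}{4}, 3}.

Structural cue: with t_0 = \frac{7}{9}, (1)_k (C = 7/9) is k! itself.
Adjacent-term ratio: r(k) = \frac{7}{9} * (k-\frac{3}{4}) (k+3) / [(k+2) (k+1)] - rational in k. x = \frac{7}{9}; t_0 = \frac{7}{9}; negate the roots.


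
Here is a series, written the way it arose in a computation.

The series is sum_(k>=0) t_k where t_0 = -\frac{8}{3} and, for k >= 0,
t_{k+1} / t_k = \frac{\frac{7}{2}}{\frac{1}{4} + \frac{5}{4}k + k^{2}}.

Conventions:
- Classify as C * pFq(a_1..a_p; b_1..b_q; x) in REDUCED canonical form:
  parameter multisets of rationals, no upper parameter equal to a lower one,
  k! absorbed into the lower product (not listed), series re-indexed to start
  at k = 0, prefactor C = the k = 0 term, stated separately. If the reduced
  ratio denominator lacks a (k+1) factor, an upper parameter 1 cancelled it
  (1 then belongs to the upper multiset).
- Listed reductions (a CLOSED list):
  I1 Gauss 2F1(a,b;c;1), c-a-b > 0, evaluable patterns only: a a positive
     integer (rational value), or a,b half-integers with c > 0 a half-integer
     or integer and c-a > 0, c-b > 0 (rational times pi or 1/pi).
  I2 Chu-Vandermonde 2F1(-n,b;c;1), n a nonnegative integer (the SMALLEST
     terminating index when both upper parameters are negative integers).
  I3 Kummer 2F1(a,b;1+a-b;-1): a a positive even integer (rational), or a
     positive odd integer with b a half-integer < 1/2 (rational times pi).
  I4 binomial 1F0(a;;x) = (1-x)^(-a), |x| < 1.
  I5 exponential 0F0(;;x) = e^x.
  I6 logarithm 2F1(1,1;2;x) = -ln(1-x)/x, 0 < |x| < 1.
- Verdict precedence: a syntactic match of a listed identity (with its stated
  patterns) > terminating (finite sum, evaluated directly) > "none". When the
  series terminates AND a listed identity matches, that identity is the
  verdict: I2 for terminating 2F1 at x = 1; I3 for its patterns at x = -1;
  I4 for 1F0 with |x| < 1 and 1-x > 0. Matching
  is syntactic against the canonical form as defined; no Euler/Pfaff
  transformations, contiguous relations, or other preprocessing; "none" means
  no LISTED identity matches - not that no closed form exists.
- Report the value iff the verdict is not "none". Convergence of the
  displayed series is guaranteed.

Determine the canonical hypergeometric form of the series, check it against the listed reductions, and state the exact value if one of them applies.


This is -\frac{8}{3} * 0F1(-; \frac{1}{4}; \frac{7}{2}) in reduced canonical form. Verdict: no listed reduction: x = \frac{7}{2} and upper {-} fail every I1-I6 pattern.

Key step: x = \frac{7}{2} and roots of the ratio polynomials (C = -8/3, x = 7/2) are the negated parameters.
Term ratio: r(k) = \frac{7}{2} * 1 / [(k+\frac{1}{4}) (k+1)] ; factor over Q: parameters, x = \frac{7}{2}, and C = -\frac{8}{3}.
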